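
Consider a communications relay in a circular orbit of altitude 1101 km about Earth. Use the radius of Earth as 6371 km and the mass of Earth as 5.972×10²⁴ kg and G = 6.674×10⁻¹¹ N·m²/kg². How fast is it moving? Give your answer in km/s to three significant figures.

μ = GM = 6.674×10⁻¹¹ × 5.972×10²⁴ = 3.986×10¹⁴ m³/s².
r = 6371 + 1101 = 7472.0 km = 7.4720×10⁶ m.
For a circular orbit v = √(μ/r) = √(3.986×10¹⁴ / 7.472×10⁶) = √(5.334×10⁷) = 7304 m/s.
That is 7.304 km/s.

v ≈ 7.30 km/s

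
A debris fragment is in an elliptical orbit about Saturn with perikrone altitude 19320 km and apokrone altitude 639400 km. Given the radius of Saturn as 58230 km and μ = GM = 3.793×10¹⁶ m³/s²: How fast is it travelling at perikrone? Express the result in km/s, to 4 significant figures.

v ≈ 29.67 km/s

r_p = 58230 + 19320 = 77550 km = 7.7550×10⁷ m.
r_a = 58230 + 639400 = 697630 km = 6.9763×10⁸ m.
Semi-major axis a = (r_p + r_a)/2 = 3.8759×10⁵ km = 3.876×10⁸ m.
Vis-viva: v² = μ(2/r − 1/a) = 3.793×10¹⁶ × (2.579×10⁻⁸ − 2.580×10⁻⁹) = 8.803×10⁸ m²/s².
v = 29670 m/s = 29.67 km/s.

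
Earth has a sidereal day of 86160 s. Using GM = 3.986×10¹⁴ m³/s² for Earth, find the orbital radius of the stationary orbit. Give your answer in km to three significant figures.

A synchronous orbit has period T, so by Kepler's third law a = (μT²/4π²)^(1/3).
μT²/4π² = 3.986×10¹⁴ × (8.616×10⁴)² / 39.48 = 7.495×10²² m³.
a = 4.216×10⁷ m = 42163 km.

r_sync ≈ 42200 km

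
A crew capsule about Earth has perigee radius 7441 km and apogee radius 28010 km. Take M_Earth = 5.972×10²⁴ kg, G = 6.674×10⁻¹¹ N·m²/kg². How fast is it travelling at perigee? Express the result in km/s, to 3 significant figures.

μ = GM = 6.674×10⁻¹¹ × 5.972×10²⁴ = 3.986×10¹⁴ m³/s².
Semi-major axis a = (r_p + r_a)/2 = 17726 km = 1.773×10⁷ m.
Vis-viva: v² = μ(2/r − 1/a) = 3.986×10¹⁴ × (2.688×10⁻⁷ − 5.642×10⁻⁸) = 8.464×10⁷ m²/s².
v = 9200 m/s = 9.200 km/s.

v ≈ 9.20 km/s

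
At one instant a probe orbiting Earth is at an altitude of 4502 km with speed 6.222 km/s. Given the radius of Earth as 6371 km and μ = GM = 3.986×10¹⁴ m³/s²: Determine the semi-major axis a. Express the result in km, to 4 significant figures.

a ≈ 11520 km

r = 6371 + 4502 = 10873 km = 1.087×10⁷ m.
Vis-viva rearranged: 1/a = 2/r − v²/μ = 1.839×10⁻⁷ − 9.712×10⁻⁸ = 8.682×10⁻⁸ m⁻¹.
a = 1.152×10⁷ m = 11518 km.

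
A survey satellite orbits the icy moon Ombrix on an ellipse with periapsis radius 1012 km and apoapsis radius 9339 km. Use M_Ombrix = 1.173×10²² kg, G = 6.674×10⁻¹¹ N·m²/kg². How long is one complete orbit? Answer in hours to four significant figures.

T ≈ 23.23 hours

μ = GM = 6.674×10⁻¹¹ × 1.173×10²² = 7.829×10¹¹ m³/s².
Semi-major axis a = (r_p + r_a)/2 = (1012.0 + 9339.0)/2 = 5175.5 km = 5.176×10⁶ m.
By Kepler's third law T = 2π√(a³/μ) = 2π × 1.331×10⁴ = 8.361×10⁴ s.
= 23.23 hours.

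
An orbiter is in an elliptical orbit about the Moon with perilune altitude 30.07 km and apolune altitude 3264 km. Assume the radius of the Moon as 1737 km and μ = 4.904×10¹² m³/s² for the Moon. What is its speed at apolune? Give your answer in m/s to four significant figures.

v ≈ 715.6 m/s

r_p = 1737 + 30.07 = 1767.1 km = 1.7671×10⁶ m.
r_a = 1737 + 3264 = 5001.0 km = 5.0010×10⁶ m.
Semi-major axis a = (r_p + r_a)/2 = 3384.0 km = 3.384×10⁶ m.
Vis-viva: v² = μ(2/r − 1/a) = 4.904×10¹² × (3.999×10⁻⁷ − 2.955×10⁻⁷) = 5.121×10⁵ m²/s².
v = 715.6 m/s.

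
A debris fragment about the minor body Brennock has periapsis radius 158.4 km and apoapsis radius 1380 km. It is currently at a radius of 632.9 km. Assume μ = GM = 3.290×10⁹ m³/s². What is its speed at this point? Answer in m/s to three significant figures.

v ≈ 78.2 m/s

Semi-major axis a = (r_p + r_a)/2 = 769.20 km = 7.692×10⁵ m.
Vis-viva: v² = μ(2/r − 1/a) = 3.290×10⁹ × (3.160×10⁻⁶ − 1.300×10⁻⁶) = 6.119×10³ m²/s².
v = 78.23 m/s.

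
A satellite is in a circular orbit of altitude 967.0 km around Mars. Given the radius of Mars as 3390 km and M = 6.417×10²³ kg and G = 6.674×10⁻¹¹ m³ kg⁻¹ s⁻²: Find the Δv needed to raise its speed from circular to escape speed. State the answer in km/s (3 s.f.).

Δv ≈ 1.30 km/s

μ = GM = 6.674×10⁻¹¹ × 6.417×10²³ = 4.283×10¹³ m³/s².
r = 3390 + 967.0 = 4357.0 km = 4.3570×10⁶ m.
Circular speed v_c = √(μ/r) = 3135 m/s.
Escape speed v_esc = √(2μ/r) = √2 × v_c = 4434 m/s.
Δv = v_esc − v_c = 1299 m/s = 1.299 km/s.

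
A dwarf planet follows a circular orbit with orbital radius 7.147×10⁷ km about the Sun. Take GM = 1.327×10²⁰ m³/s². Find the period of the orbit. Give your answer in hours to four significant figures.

r = 7.147×10⁷ km = 7.147×10¹⁰ m.
Kepler's third law: T = 2π√(r³/μ) = 2π√((7.147×10¹⁰)³ / 1.327×10²⁰).
r³/μ = 2.751×10¹² s², so T = 2π × 1.659×10⁶ = 1.042×10⁷ s.
Converting: 1.042×10⁷ s ÷ 3600 = 2895 hours.

T ≈ 2895 hours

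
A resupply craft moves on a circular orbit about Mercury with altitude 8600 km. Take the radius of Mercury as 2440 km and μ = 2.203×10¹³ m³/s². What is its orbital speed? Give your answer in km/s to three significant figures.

v ≈ 1.41 km/s

r = 2440 + 8600 = 11040 km = 1.1040×10⁷ m.
For a circular orbit v = √(μ/r) = √(2.203×10¹³ / 1.104×10⁷) = √(1.995×10⁶) = 1413 m/s.
That is 1.413 km/s.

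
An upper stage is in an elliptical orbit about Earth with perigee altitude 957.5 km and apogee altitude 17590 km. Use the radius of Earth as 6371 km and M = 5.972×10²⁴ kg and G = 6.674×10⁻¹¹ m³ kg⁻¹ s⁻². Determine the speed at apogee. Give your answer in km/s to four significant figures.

μ = GM = 6.674×10⁻¹¹ × 5.972×10²⁴ = 3.986×10¹⁴ m³/s².
r_p = 6371 + 957.5 = 7328.5 km = 7.3285×10⁶ m.
r_a = 6371 + 17590 = 23961 km = 2.3961×10⁷ m.
Semi-major axis a = (r_p + r_a)/2 = 15645 km = 1.564×10⁷ m.
Vis-viva: v² = μ(2/r − 1/a) = 3.986×10¹⁴ × (8.347×10⁻⁸ − 6.392×10⁻⁸) = 7.792×10⁶ m²/s².
v = 2791 m/s = 2.791 km/s.

v ≈ 2.791 km/s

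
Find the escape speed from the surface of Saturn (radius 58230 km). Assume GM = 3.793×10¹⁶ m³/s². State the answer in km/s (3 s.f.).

r = R = 5.823×10⁷ m.
Escape speed v_esc = √(2μ/r) = √(2 × 3.793×10¹⁶ / 5.823×10⁷) = √(1.303×10⁹) = 36090 m/s.
= 36.09 km/s.

v_esc ≈ 36.1 km/s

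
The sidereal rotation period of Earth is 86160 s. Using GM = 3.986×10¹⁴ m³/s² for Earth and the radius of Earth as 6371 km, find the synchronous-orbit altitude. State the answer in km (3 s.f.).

h_sync ≈ 35800 km

A synchronous orbit has period T, so by Kepler's third law a = (μT²/4π²)^(1/3).
μT²/4π² = 3.986×10¹⁴ × (8.616×10⁴)² / 39.48 = 7.495×10²² m³.
a = 4.216×10⁷ m = 42163 km.
Altitude h = a − R = 42163 − 6371 = 35792 km.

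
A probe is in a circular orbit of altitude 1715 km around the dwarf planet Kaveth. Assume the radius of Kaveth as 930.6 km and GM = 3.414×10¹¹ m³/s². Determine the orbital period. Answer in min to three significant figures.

r = 930.6 + 1715 = 2645.6 km = 2.6456×10⁶ m.
Kepler's third law: T = 2π√(r³/μ) = 2π√((2.646×10⁶)³ / 3.414×10¹¹).
r³/μ = 5.424×10⁷ s², so T = 2π × 7.365×10³ = 4.627×10⁴ s.
Converting: 4.627×10⁴ s ÷ 60.00 = 771.2 min.

T ≈ 771 min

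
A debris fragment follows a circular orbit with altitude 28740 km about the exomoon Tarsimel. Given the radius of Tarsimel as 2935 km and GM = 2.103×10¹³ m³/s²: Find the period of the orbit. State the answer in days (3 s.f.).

r = 2935 + 28740 = 31675 km = 3.1675×10⁷ m.
Kepler's third law: T = 2π√(r³/μ) = 2π√((3.168×10⁷)³ / 2.103×10¹³).
r³/μ = 1.511×10⁹ s², so T = 2π × 3.887×10⁴ = 2.443×10⁵ s.
Converting: 2.443×10⁵ s ÷ 86400 = 2.827 days.

T ≈ 2.83 days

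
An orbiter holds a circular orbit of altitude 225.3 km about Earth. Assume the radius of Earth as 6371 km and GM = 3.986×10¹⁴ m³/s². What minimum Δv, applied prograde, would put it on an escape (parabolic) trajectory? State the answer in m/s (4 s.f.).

r = 6371 + 225.3 = 6596.3 km = 6.5963×10⁶ m.
Circular speed v_c = √(μ/r) = 7774 m/s.
Escape speed v_esc = √(2μ/r) = √2 × v_c = 10990 m/s.
Δv = v_esc − v_c = 3220 m/s.

Δv ≈ 3220 m/s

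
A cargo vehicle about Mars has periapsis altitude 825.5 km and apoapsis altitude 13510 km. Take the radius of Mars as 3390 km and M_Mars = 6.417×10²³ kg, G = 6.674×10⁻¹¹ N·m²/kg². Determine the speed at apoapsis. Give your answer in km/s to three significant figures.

v ≈ 1.01 km/s

μ = GM = 6.674×10⁻¹¹ × 6.417×10²³ = 4.283×10¹³ m³/s².
r_p = 3390 + 825.5 = 4215.5 km = 4.2155×10⁶ m.
r_a = 3390 + 13510 = 16900 km = 1.6900×10⁷ m.
Semi-major axis a = (r_p + r_a)/2 = 10558 km = 1.056×10⁷ m.
Vis-viva: v² = μ(2/r − 1/a) = 4.283×10¹³ × (1.183×10⁻⁷ − 9.472×10⁻⁸) = 1.012×10⁶ m²/s².
v = 1006 m/s = 1.006 km/s.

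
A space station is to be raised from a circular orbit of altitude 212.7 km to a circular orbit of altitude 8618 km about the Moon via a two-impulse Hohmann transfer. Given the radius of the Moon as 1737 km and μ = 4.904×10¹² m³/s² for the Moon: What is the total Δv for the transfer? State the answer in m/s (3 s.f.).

r₁ = 1737 + 212.7 = 1949.7 km = 1.9497×10⁶ m.
r₂ = 1737 + 8618 = 10355 km = 1.0355×10⁷ m.
Transfer ellipse a_t = (r₁ + r₂)/2 = 6.152×10⁶ m.
At r₁: circular v_c1 = √(μ/r₁) = 1586 m/s; transfer-perilune v_p = √[μ(2/r₁ − 1/a_t)] = 2058 m/s.
Δv₁ = v_p − v_c1 = 471.6 m/s.
At r₂: circular v_c2 = √(μ/r₂) = 688.2 m/s; transfer-apolune v_a = √[μ(2/r₂ − 1/a_t)] = 387.4 m/s.
Δv₂ = v_c2 − v_a = 300.8 m/s.
Total Δv = Δv₁ + Δv₂ = 772.3 m/s.

Δv_total ≈ 772 m/s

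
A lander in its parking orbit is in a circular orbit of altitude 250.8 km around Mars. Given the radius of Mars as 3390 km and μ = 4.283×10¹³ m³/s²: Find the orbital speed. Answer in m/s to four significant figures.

r = 3390 + 250.8 = 3640.8 km = 3.6408×10⁶ m.
For a circular orbit v = √(μ/r) = √(4.283×10¹³ / 3.641×10⁶) = √(1.176×10⁷) = 3430 m/s.

v ≈ 3430 m/s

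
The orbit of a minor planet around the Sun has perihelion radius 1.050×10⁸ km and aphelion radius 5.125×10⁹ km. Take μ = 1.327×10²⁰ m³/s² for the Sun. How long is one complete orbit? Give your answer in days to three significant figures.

Semi-major axis a = (r_p + r_a)/2 = (1.0500×10⁸ + 5.1250×10⁹)/2 = 2.6150×10⁹ km = 2.615×10¹² m.
By Kepler's third law T = 2π√(a³/μ) = 2π × 3.671×10⁸ = 2.306×10⁹ s.
= 26700 days.

T ≈ 26700 days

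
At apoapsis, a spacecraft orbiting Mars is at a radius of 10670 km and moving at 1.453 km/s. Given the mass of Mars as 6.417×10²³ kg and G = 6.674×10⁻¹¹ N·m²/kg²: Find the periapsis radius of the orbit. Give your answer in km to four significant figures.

periapsis radius ≈ 3808 km

μ = GM = 6.674×10⁻¹¹ × 6.417×10²³ = 4.283×10¹³ m³/s².
r_a = 1.067×10⁷ m.
Specific energy ε = v²/2 − μ/r = -2.958×10⁶ J/kg, so a = −μ/(2ε) = 7.239×10⁶ m.
The apsides satisfy r_p + r_a = 2a, so the periapsis radius is 2a − r_a = 3.808×10⁶ m = 3807.5 km.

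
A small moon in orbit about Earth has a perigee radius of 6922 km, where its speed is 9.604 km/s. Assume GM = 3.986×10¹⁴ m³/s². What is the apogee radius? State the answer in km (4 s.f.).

r_p = 6.922×10⁶ m.
Specific energy ε = v²/2 − μ/r = -1.147×10⁷ J/kg, so a = −μ/(2ε) = 1.738×10⁷ m.
The apsides satisfy r_p + r_a = 2a, so the apogee radius is 2a − r_p = 2.784×10⁷ m = 27841 km.

apogee radius ≈ 27840 km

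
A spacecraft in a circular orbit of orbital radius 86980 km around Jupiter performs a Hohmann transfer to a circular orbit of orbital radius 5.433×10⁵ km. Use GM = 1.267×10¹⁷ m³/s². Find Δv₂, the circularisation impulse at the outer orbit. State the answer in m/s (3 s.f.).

r₁ = 86980 km = 8.698×10⁷ m.
r₂ = 5.433×10⁵ km = 5.433×10⁸ m.
Transfer ellipse a_t = (r₁ + r₂)/2 = 3.151×10⁸ m.
At r₁: circular v_c1 = √(μ/r₁) = 38170 m/s; transfer-perijove v_p = √[μ(2/r₁ − 1/a_t)] = 50110 m/s.
At r₂: circular v_c2 = √(μ/r₂) = 15270 m/s; transfer-apojove v_a = √[μ(2/r₂ − 1/a_t)] = 8023 m/s.
Δv₂ = v_c2 − v_a = 7248 m/s.

Δv ≈ 7250 m/s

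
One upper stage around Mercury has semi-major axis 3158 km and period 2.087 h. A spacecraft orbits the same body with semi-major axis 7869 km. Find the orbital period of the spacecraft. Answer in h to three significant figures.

Kepler's third law: T² ∝ a³, so T₂ = T₁ (a₂/a₁)^(3/2).
a₂/a₁ = 2.492, (a₂/a₁)^(3/2) = 3.933.
T₂ = 2.087 × 3.933 = 8.209 h.

T₂ ≈ 8.21 h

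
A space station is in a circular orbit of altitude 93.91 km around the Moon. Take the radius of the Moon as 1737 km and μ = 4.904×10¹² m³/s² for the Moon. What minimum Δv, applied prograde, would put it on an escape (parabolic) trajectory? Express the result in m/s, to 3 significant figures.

Δv ≈ 678 m/s

r = 1737 + 93.91 = 1830.9 km = 1.8309×10⁶ m.
Circular speed v_c = √(μ/r) = 1637 m/s.
Escape speed v_esc = √(2μ/r) = √2 × v_c = 2314 m/s.
Δv = v_esc − v_c = 677.9 m/s.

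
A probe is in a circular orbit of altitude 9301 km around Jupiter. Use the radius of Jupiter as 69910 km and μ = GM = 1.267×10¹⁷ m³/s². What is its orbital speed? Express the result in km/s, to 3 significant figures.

r = 69910 + 9301 = 79211 km = 7.9211×10⁷ m.
For a circular orbit v = √(μ/r) = √(1.267×10¹⁷ / 7.921×10⁷) = √(1.600×10⁹) = 39990 m/s.
That is 39.99 km/s.

v ≈ 40.0 km/s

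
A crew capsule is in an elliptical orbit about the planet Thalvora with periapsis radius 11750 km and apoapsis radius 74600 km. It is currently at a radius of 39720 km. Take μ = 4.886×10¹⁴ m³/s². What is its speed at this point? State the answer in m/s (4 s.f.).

v ≈ 3645 m/s

Semi-major axis a = (r_p + r_a)/2 = 43175 km = 4.318×10⁷ m.
Vis-viva: v² = μ(2/r − 1/a) = 4.886×10¹⁴ × (5.035×10⁻⁸ − 2.316×10⁻⁸) = 1.329×10⁷ m²/s².
v = 3645 m/s.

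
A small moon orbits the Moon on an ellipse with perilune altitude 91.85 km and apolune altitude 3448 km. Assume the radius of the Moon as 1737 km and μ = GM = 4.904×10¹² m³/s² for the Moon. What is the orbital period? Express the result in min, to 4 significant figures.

T ≈ 310.6 min

r_p = 1737 + 91.85 = 1828.8 km = 1.8288×10⁶ m.
r_a = 1737 + 3448 = 5185.0 km = 5.1850×10⁶ m.
Semi-major axis a = (r_p + r_a)/2 = (1828.8 + 5185.0)/2 = 3506.9 km = 3.507×10⁶ m.
By Kepler's third law T = 2π√(a³/μ) = 2π × 2.966×10³ = 1.863×10⁴ s.
= 310.6 min.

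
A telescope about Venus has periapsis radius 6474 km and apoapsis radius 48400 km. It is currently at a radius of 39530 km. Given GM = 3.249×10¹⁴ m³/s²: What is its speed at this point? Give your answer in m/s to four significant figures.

v ≈ 2144 m/s

Semi-major axis a = (r_p + r_a)/2 = 27437 km = 2.744×10⁷ m.
Vis-viva: v² = μ(2/r − 1/a) = 3.249×10¹⁴ × (5.059×10⁻⁸ − 3.645×10⁻⁸) = 4.596×10⁶ m²/s².
v = 2144 m/s.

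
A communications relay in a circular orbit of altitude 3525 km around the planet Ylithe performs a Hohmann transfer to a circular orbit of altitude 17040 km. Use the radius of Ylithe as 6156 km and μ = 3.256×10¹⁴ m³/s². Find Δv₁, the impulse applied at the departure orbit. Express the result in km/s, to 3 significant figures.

Δv ≈ 1.09 km/s

r₁ = 6156 + 3525 = 9681.0 km = 9.6810×10⁶ m.
r₂ = 6156 + 17040 = 23196 km = 2.3196×10⁷ m.
Transfer ellipse a_t = (r₁ + r₂)/2 = 1.644×10⁷ m.
At r₁: circular v_c1 = √(μ/r₁) = 5799 m/s; transfer-periapsis v_p = √[μ(2/r₁ − 1/a_t)] = 6889 m/s.
Δv₁ = v_p − v_c1 = 1090 m/s.
= 1.090 km/s.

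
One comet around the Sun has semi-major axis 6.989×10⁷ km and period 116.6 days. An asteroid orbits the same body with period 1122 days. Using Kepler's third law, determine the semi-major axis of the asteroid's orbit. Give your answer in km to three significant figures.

a₂ ≈ 3.16×10⁸ km

Kepler's third law: a³ ∝ T², so a₂ = a₁ (T₂/T₁)^(2/3).
T₂/T₁ = 9.623, (T₂/T₁)^(2/3) = 4.524.
a₂ = 6.989×10⁷ × 4.524 = 3.162×10⁸ km.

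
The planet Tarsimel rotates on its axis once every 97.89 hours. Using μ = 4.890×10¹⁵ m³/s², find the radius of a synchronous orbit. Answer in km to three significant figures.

T = 97.89 hours = 3.524×10⁵ s.
A synchronous orbit has period T, so by Kepler's third law a = (μT²/4π²)^(1/3).
μT²/4π² = 4.890×10¹⁵ × (3.524×10⁵)² / 39.48 = 1.538×10²⁵ m³.
a = 2.487×10⁸ m = 2.4870×10⁵ km.

r_sync ≈ 2.49×10⁵ km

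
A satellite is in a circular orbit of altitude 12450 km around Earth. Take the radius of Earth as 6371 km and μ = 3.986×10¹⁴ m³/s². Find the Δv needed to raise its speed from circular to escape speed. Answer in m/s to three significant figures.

r = 6371 + 12450 = 18821 km = 1.8821×10⁷ m.
Circular speed v_c = √(μ/r) = 4602 m/s.
Escape speed v_esc = √(2μ/r) = √2 × v_c = 6508 m/s.
Δv = v_esc − v_c = 1906 m/s.

Δv ≈ 1910 m/s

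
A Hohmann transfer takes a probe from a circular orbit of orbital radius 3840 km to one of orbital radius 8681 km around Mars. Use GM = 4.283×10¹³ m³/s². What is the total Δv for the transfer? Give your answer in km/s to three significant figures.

Δv_total ≈ 1.07 km/s

r₁ = 3840 km = 3.840×10⁶ m.
r₂ = 8681 km = 8.681×10⁶ m.
Transfer ellipse a_t = (r₁ + r₂)/2 = 6.260×10⁶ m.
At r₁: circular v_c1 = √(μ/r₁) = 3340 m/s; transfer-periapsis v_p = √[μ(2/r₁ − 1/a_t)] = 3933 m/s.
Δv₁ = v_p − v_c1 = 593.0 m/s.
At r₂: circular v_c2 = √(μ/r₂) = 2221 m/s; transfer-apoapsis v_a = √[μ(2/r₂ − 1/a_t)] = 1740 m/s.
Δv₂ = v_c2 − v_a = 481.6 m/s.
Total Δv = Δv₁ + Δv₂ = 1075 m/s = 1.075 km/s.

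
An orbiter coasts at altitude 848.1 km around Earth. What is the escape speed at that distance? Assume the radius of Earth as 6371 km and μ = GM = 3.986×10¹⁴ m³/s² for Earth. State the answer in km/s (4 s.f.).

v_esc ≈ 10.51 km/s

r = 6371 + 848.1 = 7219.1 km = 7.2191×10⁶ m.
Escape speed v_esc = √(2μ/r) = √(2 × 3.986×10¹⁴ / 7.219×10⁶) = √(1.104×10⁸) = 10510 m/s.
= 10.51 km/s.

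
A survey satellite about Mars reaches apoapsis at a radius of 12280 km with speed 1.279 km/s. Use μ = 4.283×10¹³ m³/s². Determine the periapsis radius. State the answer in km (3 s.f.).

periapsis radius ≈ 3760 km

r_a = 1.228×10⁷ m.
Specific energy ε = v²/2 − μ/r = -2.670×10⁶ J/kg, so a = −μ/(2ε) = 8.021×10⁶ m.
The apsides satisfy r_p + r_a = 2a, so the periapsis radius is 2a − r_a = 3.762×10⁶ m = 3762.0 km.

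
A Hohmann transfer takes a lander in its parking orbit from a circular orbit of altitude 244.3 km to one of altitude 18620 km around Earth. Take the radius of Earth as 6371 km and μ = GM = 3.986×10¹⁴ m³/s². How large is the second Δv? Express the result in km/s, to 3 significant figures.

Δv ≈ 1.41 km/s

r₁ = 6371 + 244.3 = 6615.3 km = 6.6153×10⁶ m.
r₂ = 6371 + 18620 = 24991 km = 2.4991×10⁷ m.
Transfer ellipse a_t = (r₁ + r₂)/2 = 1.580×10⁷ m.
At r₁: circular v_c1 = √(μ/r₁) = 7762 m/s; transfer-perigee v_p = √[μ(2/r₁ − 1/a_t)] = 9761 m/s.
At r₂: circular v_c2 = √(μ/r₂) = 3994 m/s; transfer-apogee v_a = √[μ(2/r₂ − 1/a_t)] = 2584 m/s.
Δv₂ = v_c2 − v_a = 1410 m/s.
= 1.410 km/s.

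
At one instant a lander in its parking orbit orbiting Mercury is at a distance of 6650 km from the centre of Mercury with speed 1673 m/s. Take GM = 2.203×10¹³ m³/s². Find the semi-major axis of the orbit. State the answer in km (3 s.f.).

r = 6.650×10⁶ m.
Vis-viva rearranged: 1/a = 2/r − v²/μ = 3.008×10⁻⁷ − 1.271×10⁻⁷ = 1.737×10⁻⁷ m⁻¹.
a = 5.757×10⁶ m = 5757.0 km.

a ≈ 5760 km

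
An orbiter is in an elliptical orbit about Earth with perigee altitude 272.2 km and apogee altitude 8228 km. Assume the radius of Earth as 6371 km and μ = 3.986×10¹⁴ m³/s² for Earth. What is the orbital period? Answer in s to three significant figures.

r_p = 6371 + 272.2 = 6643.2 km = 6.6432×10⁶ m.
r_a = 6371 + 8228 = 14599 km = 1.4599×10⁷ m.
Semi-major axis a = (r_p + r_a)/2 = (6643.2 + 14599)/2 = 10621 km = 1.062×10⁷ m.
By Kepler's third law T = 2π√(a³/μ) = 2π × 1.734×10³ = 1.089×10⁴ s.

T ≈ 10900 s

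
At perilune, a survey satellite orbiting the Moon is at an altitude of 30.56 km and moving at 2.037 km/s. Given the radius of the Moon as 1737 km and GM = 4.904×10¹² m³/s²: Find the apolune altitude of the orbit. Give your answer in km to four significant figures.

apolune altitude ≈ 3504 km

r_p = 1737 + 30.56 = 1767.6 km = 1.768×10⁶ m.
Specific energy ε = v²/2 − μ/r = -6.998×10⁵ J/kg, so a = −μ/(2ε) = 3.504×10⁶ m.
The apsides satisfy r_p + r_a = 2a, so the apolune radius is 2a − r_p = 5.241×10⁶ m = 5240.5 km.
Apolune altitude = 5240.5 − 1737 = 3503.5 km.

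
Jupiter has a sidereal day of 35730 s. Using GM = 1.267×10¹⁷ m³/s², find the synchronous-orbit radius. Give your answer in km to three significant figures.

r_sync ≈ 1.60×10⁵ km

A synchronous orbit has period T, so by Kepler's third law a = (μT²/4π²)^(1/3).
μT²/4π² = 1.267×10¹⁷ × (3.573×10⁴)² / 39.48 = 4.097×10²⁴ m³.
a = 1.600×10⁸ m = 1.6002×10⁵ km.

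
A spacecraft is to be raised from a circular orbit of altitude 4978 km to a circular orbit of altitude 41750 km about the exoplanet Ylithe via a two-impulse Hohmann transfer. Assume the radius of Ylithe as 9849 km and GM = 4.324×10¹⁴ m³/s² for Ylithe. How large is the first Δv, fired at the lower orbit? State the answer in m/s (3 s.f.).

r₁ = 9849 + 4978 = 14827 km = 1.4827×10⁷ m.
r₂ = 9849 + 41750 = 51599 km = 5.1599×10⁷ m.
Transfer ellipse a_t = (r₁ + r₂)/2 = 3.321×10⁷ m.
At r₁: circular v_c1 = √(μ/r₁) = 5400 m/s; transfer-periapsis v_p = √[μ(2/r₁ − 1/a_t)] = 6731 m/s.
Δv₁ = v_p − v_c1 = 1331 m/s.

Δv ≈ 1330 m/s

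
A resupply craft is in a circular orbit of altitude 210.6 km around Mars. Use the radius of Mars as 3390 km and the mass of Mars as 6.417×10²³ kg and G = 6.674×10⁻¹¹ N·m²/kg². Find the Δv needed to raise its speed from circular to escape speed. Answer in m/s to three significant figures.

μ = GM = 6.674×10⁻¹¹ × 6.417×10²³ = 4.283×10¹³ m³/s².
r = 3390 + 210.6 = 3600.6 km = 3.6006×10⁶ m.
Circular speed v_c = √(μ/r) = 3449 m/s.
Escape speed v_esc = √(2μ/r) = √2 × v_c = 4877 m/s.
Δv = v_esc − v_c = 1429 m/s.

Δv ≈ 1430 m/s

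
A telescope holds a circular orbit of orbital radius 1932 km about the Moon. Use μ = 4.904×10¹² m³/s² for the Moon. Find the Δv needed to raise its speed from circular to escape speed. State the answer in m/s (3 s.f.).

Δv ≈ 660 m/s

r = 1932 km = 1.932×10⁶ m.
Circular speed v_c = √(μ/r) = 1593 m/s.
Escape speed v_esc = √(2μ/r) = √2 × v_c = 2253 m/s.
Δv = v_esc − v_c = 659.9 m/s.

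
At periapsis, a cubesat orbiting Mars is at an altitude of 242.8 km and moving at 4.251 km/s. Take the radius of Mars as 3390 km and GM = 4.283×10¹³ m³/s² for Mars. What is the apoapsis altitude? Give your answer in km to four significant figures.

apoapsis altitude ≈ 8527 km

r_p = 3390 + 242.8 = 3632.8 km = 3.633×10⁶ m.
Specific energy ε = v²/2 − μ/r = -2.754×10⁶ J/kg, so a = −μ/(2ε) = 7.775×10⁶ m.
The apsides satisfy r_p + r_a = 2a, so the apoapsis radius is 2a − r_p = 1.192×10⁷ m = 11917 km.
Apoapsis altitude = 11917 − 3390 = 8527.4 km.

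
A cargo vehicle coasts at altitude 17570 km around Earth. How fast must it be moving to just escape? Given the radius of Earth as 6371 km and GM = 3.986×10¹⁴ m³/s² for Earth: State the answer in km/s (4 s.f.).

r = 6371 + 17570 = 23941 km = 2.3941×10⁷ m.
Escape speed v_esc = √(2μ/r) = √(2 × 3.986×10¹⁴ / 2.394×10⁷) = √(3.330×10⁷) = 5770 m/s.
= 5.770 km/s.

v_esc ≈ 5.770 km/s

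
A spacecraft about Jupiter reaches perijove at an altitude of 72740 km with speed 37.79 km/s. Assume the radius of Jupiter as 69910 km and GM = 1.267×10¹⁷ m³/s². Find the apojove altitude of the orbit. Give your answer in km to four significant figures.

apojove altitude ≈ 5.150×10⁵ km

r_p = 69910 + 72740 = 1.4265×10⁵ km = 1.426×10⁸ m.
Specific energy ε = v²/2 − μ/r = -1.741×10⁸ J/kg, so a = −μ/(2ε) = 3.638×10⁸ m.
The apsides satisfy r_p + r_a = 2a, so the apojove radius is 2a − r_p = 5.849×10⁸ m = 5.8490×10⁵ km.
Apojove altitude = 5.8490×10⁵ − 69910 = 5.1499×10⁵ km.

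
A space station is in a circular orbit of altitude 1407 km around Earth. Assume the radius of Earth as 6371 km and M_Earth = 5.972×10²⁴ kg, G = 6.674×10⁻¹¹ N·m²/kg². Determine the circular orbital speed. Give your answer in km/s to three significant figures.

μ = GM = 6.674×10⁻¹¹ × 5.972×10²⁴ = 3.986×10¹⁴ m³/s².
r = 6371 + 1407 = 7778.0 km = 7.7780×10⁶ m.
For a circular orbit v = √(μ/r) = √(3.986×10¹⁴ / 7.778×10⁶) = √(5.124×10⁷) = 7158 m/s.
That is 7.158 km/s.

v ≈ 7.16 km/s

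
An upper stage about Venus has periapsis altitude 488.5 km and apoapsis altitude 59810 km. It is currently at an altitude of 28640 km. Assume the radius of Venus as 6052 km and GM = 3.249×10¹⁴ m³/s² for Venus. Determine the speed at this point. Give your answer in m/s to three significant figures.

v ≈ 3120 m/s

r_p = 6052 + 488.5 = 6540.5 km = 6.5405×10⁶ m.
r_a = 6052 + 59810 = 65862 km = 6.5862×10⁷ m.
r = 6052 + 28640 = 34692 km = 3.469×10⁷ m.
Semi-major axis a = (r_p + r_a)/2 = 36201 km = 3.620×10⁷ m.
Vis-viva: v² = μ(2/r − 1/a) = 3.249×10¹⁴ × (5.765×10⁻⁸ − 2.762×10⁻⁸) = 9.756×10⁶ m²/s².
v = 3123 m/s.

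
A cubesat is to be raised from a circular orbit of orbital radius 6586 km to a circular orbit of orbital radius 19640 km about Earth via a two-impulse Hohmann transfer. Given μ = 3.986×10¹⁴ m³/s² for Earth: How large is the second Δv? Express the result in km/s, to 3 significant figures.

r₁ = 6586 km = 6.586×10⁶ m.
r₂ = 19640 km = 1.964×10⁷ m.
Transfer ellipse a_t = (r₁ + r₂)/2 = 1.311×10⁷ m.
At r₁: circular v_c1 = √(μ/r₁) = 7780 m/s; transfer-perigee v_p = √[μ(2/r₁ − 1/a_t)] = 9521 m/s.
At r₂: circular v_c2 = √(μ/r₂) = 4505 m/s; transfer-apogee v_a = √[μ(2/r₂ − 1/a_t)] = 3193 m/s.
Δv₂ = v_c2 − v_a = 1312 m/s.
= 1.312 km/s.

Δv ≈ 1.31 km/s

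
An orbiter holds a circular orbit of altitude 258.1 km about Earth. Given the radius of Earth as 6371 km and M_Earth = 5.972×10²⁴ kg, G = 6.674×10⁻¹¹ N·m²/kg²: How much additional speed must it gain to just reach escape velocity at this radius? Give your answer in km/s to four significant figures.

Δv ≈ 3.212 km/s

μ = GM = 6.674×10⁻¹¹ × 5.972×10²⁴ = 3.986×10¹⁴ m³/s².
r = 6371 + 258.1 = 6629.1 km = 6.6291×10⁶ m.
Circular speed v_c = √(μ/r) = 7754 m/s.
Escape speed v_esc = √(2μ/r) = √2 × v_c = 10970 m/s.
Δv = v_esc − v_c = 3212 m/s = 3.212 km/s.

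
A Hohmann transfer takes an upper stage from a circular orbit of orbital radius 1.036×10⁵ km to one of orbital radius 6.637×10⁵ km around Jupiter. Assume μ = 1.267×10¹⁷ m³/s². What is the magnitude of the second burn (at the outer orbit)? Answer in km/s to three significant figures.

Δv ≈ 6.64 km/s

r₁ = 1.036×10⁵ km = 1.036×10⁸ m.
r₂ = 6.637×10⁵ km = 6.637×10⁸ m.
Transfer ellipse a_t = (r₁ + r₂)/2 = 3.836×10⁸ m.
At r₁: circular v_c1 = √(μ/r₁) = 34970 m/s; transfer-perijove v_p = √[μ(2/r₁ − 1/a_t)] = 46000 m/s.
At r₂: circular v_c2 = √(μ/r₂) = 13820 m/s; transfer-apojove v_a = √[μ(2/r₂ − 1/a_t)] = 7180 m/s.
Δv₂ = v_c2 − v_a = 6637 m/s.
= 6.637 km/s.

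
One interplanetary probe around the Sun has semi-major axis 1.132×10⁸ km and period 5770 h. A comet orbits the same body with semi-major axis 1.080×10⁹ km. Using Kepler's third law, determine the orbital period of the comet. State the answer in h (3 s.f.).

T₂ ≈ 1.70×10⁵ h

Kepler's third law: T² ∝ a³, so T₂ = T₁ (a₂/a₁)^(3/2).
a₂/a₁ = 9.541, (a₂/a₁)^(3/2) = 29.47.
T₂ = 5770 × 29.47 = 1.700×10⁵ h.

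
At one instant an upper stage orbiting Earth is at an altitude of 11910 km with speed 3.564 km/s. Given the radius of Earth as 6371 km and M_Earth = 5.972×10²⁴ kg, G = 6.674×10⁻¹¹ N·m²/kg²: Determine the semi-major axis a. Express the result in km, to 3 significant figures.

μ = GM = 6.674×10⁻¹¹ × 5.972×10²⁴ = 3.986×10¹⁴ m³/s².
r = 6371 + 11910 = 18281 km = 1.828×10⁷ m.
Vis-viva rearranged: 1/a = 2/r − v²/μ = 1.094×10⁻⁷ − 3.187×10⁻⁸ = 7.753×10⁻⁸ m⁻¹.
a = 1.290×10⁷ m = 12898 km.

a ≈ 12900 km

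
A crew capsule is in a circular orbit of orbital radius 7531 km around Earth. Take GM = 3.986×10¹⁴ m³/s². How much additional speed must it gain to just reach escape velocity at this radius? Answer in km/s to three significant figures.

Δv ≈ 3.01 km/s

r = 7531 km = 7.531×10⁶ m.
Circular speed v_c = √(μ/r) = 7275 m/s.
Escape speed v_esc = √(2μ/r) = √2 × v_c = 10290 m/s.
Δv = v_esc − v_c = 3013 m/s = 3.013 km/s.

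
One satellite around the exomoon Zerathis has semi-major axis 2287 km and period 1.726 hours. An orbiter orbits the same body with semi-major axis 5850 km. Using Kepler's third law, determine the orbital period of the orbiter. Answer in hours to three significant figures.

Kepler's third law: T² ∝ a³, so T₂ = T₁ (a₂/a₁)^(3/2).
a₂/a₁ = 2.558, (a₂/a₁)^(3/2) = 4.091.
T₂ = 1.726 × 4.091 = 7.061 hours.

T₂ ≈ 7.06 hours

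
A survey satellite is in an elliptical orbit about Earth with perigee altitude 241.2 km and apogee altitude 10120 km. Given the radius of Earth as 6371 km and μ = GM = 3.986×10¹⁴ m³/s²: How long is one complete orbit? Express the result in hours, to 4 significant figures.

r_p = 6371 + 241.2 = 6612.2 km = 6.6122×10⁶ m.
r_a = 6371 + 10120 = 16491 km = 1.6491×10⁷ m.
Semi-major axis a = (r_p + r_a)/2 = (6612.2 + 16491)/2 = 11552 km = 1.155×10⁷ m.
By Kepler's third law T = 2π√(a³/μ) = 2π × 1.967×10³ = 1.236×10⁴ s.
= 3.432 hours.

T ≈ 3.432 hours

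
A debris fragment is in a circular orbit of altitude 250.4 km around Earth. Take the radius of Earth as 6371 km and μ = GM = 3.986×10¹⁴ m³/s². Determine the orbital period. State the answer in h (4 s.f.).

T ≈ 1.489 h

r = 6371 + 250.4 = 6621.4 km = 6.6214×10⁶ m.
Kepler's third law: T = 2π√(r³/μ) = 2π√((6.621×10⁶)³ / 3.986×10¹⁴).
r³/μ = 7.283×10⁵ s², so T = 2π × 8.534×10² = 5.362×10³ s.
Converting: 5.362×10³ s ÷ 3600 = 1.489 h.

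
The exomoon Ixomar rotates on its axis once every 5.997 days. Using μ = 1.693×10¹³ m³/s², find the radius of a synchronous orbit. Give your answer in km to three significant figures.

T = 5.997 days = 5.181×10⁵ s.
A synchronous orbit has period T, so by Kepler's third law a = (μT²/4π²)^(1/3).
μT²/4π² = 1.693×10¹³ × (5.181×10⁵)² / 39.48 = 1.151×10²³ m³.
a = 4.865×10⁷ m = 48648 km.

r_sync ≈ 48600 km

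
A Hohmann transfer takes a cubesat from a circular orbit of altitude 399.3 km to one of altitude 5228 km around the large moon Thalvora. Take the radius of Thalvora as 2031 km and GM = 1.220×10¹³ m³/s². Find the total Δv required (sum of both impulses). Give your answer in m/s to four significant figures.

Δv_total ≈ 880.2 m/s

r₁ = 2031 + 399.3 = 2430.3 km = 2.4303×10⁶ m.
r₂ = 2031 + 5228 = 7259.0 km = 7.2590×10⁶ m.
Transfer ellipse a_t = (r₁ + r₂)/2 = 4.845×10⁶ m.
At r₁: circular v_c1 = √(μ/r₁) = 2241 m/s; transfer-periapsis v_p = √[μ(2/r₁ − 1/a_t)] = 2743 m/s.
Δv₁ = v_p − v_c1 = 502.0 m/s.
At r₂: circular v_c2 = √(μ/r₂) = 1296 m/s; transfer-apoapsis v_a = √[μ(2/r₂ − 1/a_t)] = 918.2 m/s.
Δv₂ = v_c2 − v_a = 378.2 m/s.
Total Δv = Δv₁ + Δv₂ = 880.2 m/s.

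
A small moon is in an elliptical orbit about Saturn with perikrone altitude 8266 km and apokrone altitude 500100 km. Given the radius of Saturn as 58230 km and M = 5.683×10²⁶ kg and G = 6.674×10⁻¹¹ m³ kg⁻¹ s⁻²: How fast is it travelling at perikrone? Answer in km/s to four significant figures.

μ = GM = 6.674×10⁻¹¹ × 5.683×10²⁶ = 3.793×10¹⁶ m³/s².
r_p = 58230 + 8266 = 66496 km = 6.6496×10⁷ m.
r_a = 58230 + 500100 = 558330 km = 5.5833×10⁸ m.
Semi-major axis a = (r_p + r_a)/2 = 3.1241×10⁵ km = 3.124×10⁸ m.
Vis-viva: v² = μ(2/r − 1/a) = 3.793×10¹⁶ × (3.008×10⁻⁸ − 3.201×10⁻⁹) = 1.019×10⁹ m²/s².
v = 31930 m/s = 31.93 km/s.

v ≈ 31.93 km/s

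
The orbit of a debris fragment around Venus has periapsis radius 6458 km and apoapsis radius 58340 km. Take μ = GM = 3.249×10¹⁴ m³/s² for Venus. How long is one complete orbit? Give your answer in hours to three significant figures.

Semi-major axis a = (r_p + r_a)/2 = (6458.0 + 58340)/2 = 32399 km = 3.240×10⁷ m.
By Kepler's third law T = 2π√(a³/μ) = 2π × 1.023×10⁴ = 6.428×10⁴ s.
= 17.86 hours.

T ≈ 17.9 hours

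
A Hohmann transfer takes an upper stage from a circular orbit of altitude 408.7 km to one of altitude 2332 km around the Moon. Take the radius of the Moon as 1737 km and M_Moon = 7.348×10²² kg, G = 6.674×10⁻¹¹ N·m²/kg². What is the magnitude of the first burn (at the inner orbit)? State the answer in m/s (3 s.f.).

Δv ≈ 218 m/s

μ = GM = 6.674×10⁻¹¹ × 7.348×10²² = 4.904×10¹² m³/s².
r₁ = 1737 + 408.7 = 2145.7 km = 2.1457×10⁶ m.
r₂ = 1737 + 2332 = 4069.0 km = 4.0690×10⁶ m.
Transfer ellipse a_t = (r₁ + r₂)/2 = 3.107×10⁶ m.
At r₁: circular v_c1 = √(μ/r₁) = 1512 m/s; transfer-perilune v_p = √[μ(2/r₁ − 1/a_t)] = 1730 m/s.
Δv₁ = v_p − v_c1 = 218.2 m/s.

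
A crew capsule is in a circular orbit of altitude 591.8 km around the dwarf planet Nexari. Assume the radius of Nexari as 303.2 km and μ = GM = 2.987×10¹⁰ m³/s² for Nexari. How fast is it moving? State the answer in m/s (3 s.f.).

v ≈ 183 m/s

r = 303.2 + 591.8 = 895.00 km = 8.9500×10⁵ m.
For a circular orbit v = √(μ/r) = √(2.987×10¹⁰ / 8.950×10⁵) = √(3.337×10⁴) = 182.7 m/s.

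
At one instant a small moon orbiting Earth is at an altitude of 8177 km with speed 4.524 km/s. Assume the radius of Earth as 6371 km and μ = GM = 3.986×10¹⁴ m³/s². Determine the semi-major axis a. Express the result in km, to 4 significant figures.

a ≈ 11610 km

r = 6371 + 8177 = 14548 km = 1.455×10⁷ m.
Vis-viva rearranged: 1/a = 2/r − v²/μ = 1.375×10⁻⁷ − 5.135×10⁻⁸ = 8.613×10⁻⁸ m⁻¹.
a = 1.161×10⁷ m = 11610 km.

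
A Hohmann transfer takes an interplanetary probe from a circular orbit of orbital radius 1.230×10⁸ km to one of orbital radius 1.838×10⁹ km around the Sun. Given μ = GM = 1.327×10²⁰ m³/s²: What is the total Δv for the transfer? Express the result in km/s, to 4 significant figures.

Δv_total ≈ 17.61 km/s

r₁ = 1.230×10⁸ km = 1.230×10¹¹ m.
r₂ = 1.838×10⁹ km = 1.838×10¹² m.
Transfer ellipse a_t = (r₁ + r₂)/2 = 9.805×10¹¹ m.
At r₁: circular v_c1 = √(μ/r₁) = 32850 m/s; transfer-perihelion v_p = √[μ(2/r₁ − 1/a_t)] = 44970 m/s.
Δv₁ = v_p − v_c1 = 12120 m/s.
At r₂: circular v_c2 = √(μ/r₂) = 8497 m/s; transfer-aphelion v_a = √[μ(2/r₂ − 1/a_t)] = 3009 m/s.
Δv₂ = v_c2 − v_a = 5487 m/s.
Total Δv = Δv₁ + Δv₂ = 17610 m/s = 17.61 km/s.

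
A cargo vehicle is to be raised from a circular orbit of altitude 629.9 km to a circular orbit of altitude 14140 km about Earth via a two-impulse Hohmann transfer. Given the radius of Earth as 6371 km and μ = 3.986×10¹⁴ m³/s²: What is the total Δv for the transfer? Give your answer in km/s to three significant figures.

Δv_total ≈ 2.93 km/s

r₁ = 6371 + 629.9 = 7000.9 km = 7.0009×10⁶ m.
r₂ = 6371 + 14140 = 20511 km = 2.0511×10⁷ m.
Transfer ellipse a_t = (r₁ + r₂)/2 = 1.376×10⁷ m.
At r₁: circular v_c1 = √(μ/r₁) = 7546 m/s; transfer-perigee v_p = √[μ(2/r₁ − 1/a_t)] = 9214 m/s.
Δv₁ = v_p − v_c1 = 1668 m/s.
At r₂: circular v_c2 = √(μ/r₂) = 4408 m/s; transfer-apogee v_a = √[μ(2/r₂ − 1/a_t)] = 3145 m/s.
Δv₂ = v_c2 − v_a = 1263 m/s.
Total Δv = Δv₁ + Δv₂ = 2932 m/s = 2.932 km/s.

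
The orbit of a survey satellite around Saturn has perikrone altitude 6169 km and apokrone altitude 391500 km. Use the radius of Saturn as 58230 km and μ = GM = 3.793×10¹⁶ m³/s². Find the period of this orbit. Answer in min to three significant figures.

T ≈ 2220 min

r_p = 58230 + 6169 = 64399 km = 6.4399×10⁷ m.
r_a = 58230 + 391500 = 449730 km = 4.4973×10⁸ m.
Semi-major axis a = (r_p + r_a)/2 = (64399 + 4.4973×10⁵)/2 = 2.5706×10⁵ km = 2.571×10⁸ m.
By Kepler's third law T = 2π√(a³/μ) = 2π × 2.116×10⁴ = 1.330×10⁵ s.
= 2216 min.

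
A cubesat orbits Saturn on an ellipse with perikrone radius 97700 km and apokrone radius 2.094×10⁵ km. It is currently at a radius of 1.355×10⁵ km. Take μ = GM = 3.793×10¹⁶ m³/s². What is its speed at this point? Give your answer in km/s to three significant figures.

Semi-major axis a = (r_p + r_a)/2 = 1.5355×10⁵ km = 1.536×10⁸ m.
Vis-viva: v² = μ(2/r − 1/a) = 3.793×10¹⁶ × (1.476×10⁻⁸ − 6.513×10⁻⁹) = 3.128×10⁸ m²/s².
v = 17690 m/s = 17.69 km/s.

v ≈ 17.7 km/s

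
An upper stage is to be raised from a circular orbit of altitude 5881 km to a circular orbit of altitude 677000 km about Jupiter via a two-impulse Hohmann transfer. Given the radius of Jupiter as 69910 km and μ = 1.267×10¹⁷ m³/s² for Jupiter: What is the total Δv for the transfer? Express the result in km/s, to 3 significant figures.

r₁ = 69910 + 5881 = 75791 km = 7.5791×10⁷ m.
r₂ = 69910 + 677000 = 746910 km = 7.4691×10⁸ m.
Transfer ellipse a_t = (r₁ + r₂)/2 = 4.114×10⁸ m.
At r₁: circular v_c1 = √(μ/r₁) = 40890 m/s; transfer-perijove v_p = √[μ(2/r₁ − 1/a_t)] = 55090 m/s.
Δv₁ = v_p − v_c1 = 14210 m/s.
At r₂: circular v_c2 = √(μ/r₂) = 13020 m/s; transfer-apojove v_a = √[μ(2/r₂ − 1/a_t)] = 5591 m/s.
Δv₂ = v_c2 − v_a = 7434 m/s.
Total Δv = Δv₁ + Δv₂ = 21640 m/s = 21.64 km/s.

Δv_total ≈ 21.6 km/s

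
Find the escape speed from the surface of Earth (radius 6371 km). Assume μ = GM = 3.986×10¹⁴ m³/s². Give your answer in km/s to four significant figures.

v_esc ≈ 11.19 km/s

r = R = 6.371×10⁶ m.
Escape speed v_esc = √(2μ/r) = √(2 × 3.986×10¹⁴ / 6.371×10⁶) = √(1.251×10⁸) = 11190 m/s.
= 11.19 km/s.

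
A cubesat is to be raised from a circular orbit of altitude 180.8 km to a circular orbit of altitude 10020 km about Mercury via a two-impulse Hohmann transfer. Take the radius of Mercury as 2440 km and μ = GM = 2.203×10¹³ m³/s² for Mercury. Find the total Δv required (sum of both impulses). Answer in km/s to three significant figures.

Δv_total ≈ 1.37 km/s

r₁ = 2440 + 180.8 = 2620.8 km = 2.6208×10⁶ m.
r₂ = 2440 + 10020 = 12460 km = 1.2460×10⁷ m.
Transfer ellipse a_t = (r₁ + r₂)/2 = 7.540×10⁶ m.
At r₁: circular v_c1 = √(μ/r₁) = 2899 m/s; transfer-periherm v_p = √[μ(2/r₁ − 1/a_t)] = 3727 m/s.
Δv₁ = v_p − v_c1 = 827.7 m/s.
At r₂: circular v_c2 = √(μ/r₂) = 1330 m/s; transfer-apoherm v_a = √[μ(2/r₂ − 1/a_t)] = 783.9 m/s.
Δv₂ = v_c2 − v_a = 545.8 m/s.
Total Δv = Δv₁ + Δv₂ = 1373 m/s = 1.373 km/s.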